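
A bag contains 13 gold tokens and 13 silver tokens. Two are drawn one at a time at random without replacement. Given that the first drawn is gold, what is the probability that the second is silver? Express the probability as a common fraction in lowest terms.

After removing one gold, 25 remain: 12 gold and 13 silver.
So the probability the next is silver is 13/25.

13/25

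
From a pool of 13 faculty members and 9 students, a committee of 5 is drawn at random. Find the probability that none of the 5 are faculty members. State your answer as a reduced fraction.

There are C(22,5) = 26334 possible selections.
Selections with no faculty members (all students): C(9,5) = 126.
Probability = 126/26334 = 1/209.

1/209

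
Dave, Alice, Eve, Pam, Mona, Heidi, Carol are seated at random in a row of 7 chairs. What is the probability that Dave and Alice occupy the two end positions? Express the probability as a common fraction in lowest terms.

There are 7! = 5040 arrangements.
Place Dave and Alice at the ends in 2 ways, arrange the remaining 5 in 5! = 120 ways: 2·120 = 240.
Probability = 240/5040 = 1/21.

1/21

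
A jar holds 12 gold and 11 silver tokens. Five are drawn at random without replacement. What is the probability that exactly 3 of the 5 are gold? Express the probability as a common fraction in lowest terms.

1100/3059

There are C(23,5) = 33649 ways to choose 5 from 23.
Selections with exactly 3 gold: choose 3 of the 12 gold and 2 of the 11 silver, C(12,3)·C(11,2) = 220·55 = 12100.
Probability = 12100/33649 = 1100/3059.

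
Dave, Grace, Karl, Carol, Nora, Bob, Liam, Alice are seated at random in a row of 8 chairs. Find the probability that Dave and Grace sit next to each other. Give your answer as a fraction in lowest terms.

1/4

There are 8! = 40320 arrangements.
Treat Dave and Grace as a block: 7! arrangements of the blocks × 2 orders within the block = 2·5040 = 10080.
Probability = 10080/40320 = 1/4.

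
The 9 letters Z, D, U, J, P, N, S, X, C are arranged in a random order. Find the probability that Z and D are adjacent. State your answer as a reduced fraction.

2/9

There are 9! = 362880 arrangements.
Treat Z and D as a block: 8! arrangements of the blocks × 2 orders within the block = 2·40320 = 80640.
Probability = 80640/362880 = 2/9.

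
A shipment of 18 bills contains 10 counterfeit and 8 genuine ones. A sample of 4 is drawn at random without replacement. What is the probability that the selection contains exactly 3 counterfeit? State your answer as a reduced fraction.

16/51

The sample space is all 4-subsets of the 18: C(18,4) = 3060.
Selections with exactly 3 counterfeit: choose 3 of the 10 counterfeit and 1 of the 8 genuine, C(10,3)·C(8,1) = 120·8 = 960.
Probability = 960/3060 = 16/51.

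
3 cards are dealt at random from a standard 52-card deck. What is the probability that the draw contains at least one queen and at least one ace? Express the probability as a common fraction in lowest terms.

188/5525

There are C(52,3) = 22100 possible draws.
By inclusion-exclusion on the complements, draws missing all queens or all aces: C(48,3) + C(48,3) − C(44,3) = 17296 + 17296 − 13244 = 21348.
So draws with at least one of each: 22100 − 21348 = 752, probability 752/22100 = 188/5525.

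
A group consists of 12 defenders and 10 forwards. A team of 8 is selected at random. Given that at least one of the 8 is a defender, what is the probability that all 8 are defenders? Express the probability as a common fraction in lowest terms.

Work in counts. Selections with at least one defender: C(22,8) − C(10,8) = 319770 − 45 = 319725.
Of those, selections where all 8 are defenders: C(12,8) = 495.
Conditional probability = 495/319725 = 11/7105.

11/7105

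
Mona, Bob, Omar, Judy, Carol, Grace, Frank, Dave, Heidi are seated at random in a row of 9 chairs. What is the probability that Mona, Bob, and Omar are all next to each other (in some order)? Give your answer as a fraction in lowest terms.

There are 9! = 362880 arrangements.
Treat the three as one block: 7! placements × 3! orders within the block = 5040·6 = 30240.
Probability = 30240/362880 = 1/12.

1/12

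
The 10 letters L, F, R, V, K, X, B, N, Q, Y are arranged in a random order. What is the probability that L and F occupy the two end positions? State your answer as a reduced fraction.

1/45

There are 10! = 3628800 arrangements.
Place L and F at the ends in 2 ways, arrange the remaining 8 in 8! = 40320 ways: 2·40320 = 80640.
Probability = 80640/3628800 = 1/45.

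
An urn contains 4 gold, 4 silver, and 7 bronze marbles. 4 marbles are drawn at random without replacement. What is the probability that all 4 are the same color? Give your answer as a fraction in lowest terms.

37/1365

There are C(15,4) = 1365 ways to draw 4 marbles.
All same color: C(4,4) + C(4,4) + C(7,4) = 1 + 1 + 35 = 37.
Probability = 37/1365.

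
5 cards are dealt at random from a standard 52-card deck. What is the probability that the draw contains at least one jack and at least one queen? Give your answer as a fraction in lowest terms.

There are C(52,5) = 2598960 possible draws.
By inclusion-exclusion on the complements, draws missing all jacks or all queens: C(48,5) + C(48,5) − C(44,5) = 1712304 + 1712304 − 1086008 = 2338600.
So draws with at least one of each: 2598960 − 2338600 = 260360, probability 260360/2598960 = 6509/64974.

6509/64974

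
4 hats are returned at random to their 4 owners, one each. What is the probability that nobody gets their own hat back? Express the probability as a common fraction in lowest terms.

3/8

There are 4! = 24 assignments.
By inclusion-exclusion, assignments with no fixed points: C(4,0)·4! − C(4,1)·3! + C(4,2)·2! − C(4,3)·1! + C(4,4)·0! = 9.
Probability = 9/24 = 3/8.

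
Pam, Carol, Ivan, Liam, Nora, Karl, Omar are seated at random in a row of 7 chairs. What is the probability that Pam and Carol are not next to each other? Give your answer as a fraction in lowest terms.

There are 7! = 5040 arrangements.
Arrangements with Pam and Carol adjacent: 2·6! = 1440.
So not adjacent: 5040 − 1440 = 3600, probability 3600/5040 = 5/7.

5/7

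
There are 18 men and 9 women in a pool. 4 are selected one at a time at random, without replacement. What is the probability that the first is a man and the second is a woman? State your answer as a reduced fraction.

3/13

Multiply the conditional probabilities at each draw: 18/27 · 9/26 = 162/702 = 3/13.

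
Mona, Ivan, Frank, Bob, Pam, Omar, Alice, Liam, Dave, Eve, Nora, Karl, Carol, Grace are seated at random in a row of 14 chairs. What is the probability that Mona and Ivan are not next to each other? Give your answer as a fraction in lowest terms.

6/7

There are 14! = 87178291200 arrangements.
Arrangements with Mona and Ivan adjacent: 2·13! = 12454041600.
So not adjacent: 87178291200 − 12454041600 = 74724249600, probability 74724249600/87178291200 = 6/7.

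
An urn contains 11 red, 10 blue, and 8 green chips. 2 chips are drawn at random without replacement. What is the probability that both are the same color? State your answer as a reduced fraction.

There are C(29,2) = 406 ways to draw 2 chips.
All same color: C(11,2) + C(10,2) + C(8,2) = 55 + 45 + 28 = 128.
Probability = 128/406 = 64/203.

64/203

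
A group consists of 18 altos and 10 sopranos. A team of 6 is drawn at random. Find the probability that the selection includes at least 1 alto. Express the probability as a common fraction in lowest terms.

1793/1794

Total selections: C(28,6) = 376740.
The complement is all 6 are sopranos: C(10,6) = 210.
Probability = 1 − 210/376740 = 376530/376740 = 1793/1794.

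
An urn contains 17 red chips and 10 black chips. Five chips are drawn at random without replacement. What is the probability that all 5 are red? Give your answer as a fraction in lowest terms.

There are C(27,5) = 80730 possible selections.
Selections with all red: C(17,5) = 6188.
Probability = 6188/80730 = 238/3105.

238/3105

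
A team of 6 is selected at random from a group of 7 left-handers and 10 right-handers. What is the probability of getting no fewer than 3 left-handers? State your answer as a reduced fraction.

107/221

Total selections: C(17,6) = 12376.
Count the complement (fewer than 3 left-handers): C(7,0)·C(10,6) + C(7,1)·C(10,5) + C(7,2)·C(10,4) = 210 + 1764 + 4410 = 6384.
Probability = 1 − 6384/12376 = 5992/12376 = 107/221.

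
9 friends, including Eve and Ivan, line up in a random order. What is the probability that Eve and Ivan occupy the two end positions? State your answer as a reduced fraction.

1/36

There are 9! = 362880 arrangements.
Place Eve and Ivan at the ends in 2 ways, arrange the remaining 7 in 7! = 5040 ways: 2·5040 = 10080.
Probability = 10080/362880 = 1/36.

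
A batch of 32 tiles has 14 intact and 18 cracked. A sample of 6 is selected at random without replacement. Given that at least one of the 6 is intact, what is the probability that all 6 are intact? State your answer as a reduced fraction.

Work in counts. Selections with at least one intact: C(32,6) − C(18,6) = 906192 − 18564 = 887628.
Of those, selections where all 6 are intact: C(14,6) = 3003.
Conditional probability = 3003/887628 = 143/42268.

143/42268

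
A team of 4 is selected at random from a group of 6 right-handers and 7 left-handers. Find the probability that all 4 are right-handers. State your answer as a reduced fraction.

3/143

There are C(13,4) = 715 possible selections.
Selections with all right-handers: C(6,4) = 15.
Probability = 15/715 = 3/143.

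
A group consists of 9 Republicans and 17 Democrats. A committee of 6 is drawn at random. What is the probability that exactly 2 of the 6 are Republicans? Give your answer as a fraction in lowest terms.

1224/3289

There are C(26,6) = 230230 ways to choose 6 from 26.
Selections with exactly 2 Republicans: choose 2 of the 9 Republicans and 4 of the 17 Democrats, C(9,2)·C(17,4) = 36·2380 = 85680.
Probability = 85680/230230 = 1224/3289.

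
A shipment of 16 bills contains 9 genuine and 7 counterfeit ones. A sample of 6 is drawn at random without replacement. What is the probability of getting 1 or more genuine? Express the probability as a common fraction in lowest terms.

1143/1144

Total selections: C(16,6) = 8008.
The complement is all 6 are counterfeit: C(7,6) = 7.
Probability = 1 − 7/8008 = 8001/8008 = 1143/1144.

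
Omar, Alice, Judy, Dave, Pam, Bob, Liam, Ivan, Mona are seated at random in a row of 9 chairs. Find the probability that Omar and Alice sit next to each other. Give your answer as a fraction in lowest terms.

2/9

There are 9! = 362880 arrangements.
Treat Omar and Alice as a block: 8! arrangements of the blocks × 2 orders within the block = 2·40320 = 80640.
Probability = 80640/362880 = 2/9.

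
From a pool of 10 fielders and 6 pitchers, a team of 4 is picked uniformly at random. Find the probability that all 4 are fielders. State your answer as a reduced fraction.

3/26

There are C(16,4) = 1820 possible selections.
Selections with all fielders: C(10,4) = 210.
Probability = 210/1820 = 3/26.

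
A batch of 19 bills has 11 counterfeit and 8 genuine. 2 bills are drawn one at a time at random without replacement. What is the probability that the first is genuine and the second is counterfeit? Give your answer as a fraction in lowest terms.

44/171

Multiply the conditional probabilities at each draw: 8/19 · 11/18 = 88/342 = 44/171.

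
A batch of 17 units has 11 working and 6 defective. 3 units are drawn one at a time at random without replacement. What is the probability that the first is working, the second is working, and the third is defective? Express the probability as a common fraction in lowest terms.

11/68

Multiply the conditional probabilities at each draw: 11/17 · 10/16 · 6/15 = 660/4080 = 11/68.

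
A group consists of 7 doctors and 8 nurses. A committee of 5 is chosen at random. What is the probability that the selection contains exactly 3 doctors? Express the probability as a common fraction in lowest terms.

140/429

Total number of selections: C(15,5) = 3003.
Selections with exactly 3 doctors: choose 3 of the 7 doctors and 2 of the 8 nurses, C(7,3)·C(8,2) = 35·28 = 980.
Probability = 980/3003 = 140/429.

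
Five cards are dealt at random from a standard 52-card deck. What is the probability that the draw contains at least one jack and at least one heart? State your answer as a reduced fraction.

There are C(52,5) = 2598960 possible draws.
By inclusion-exclusion on the complements, draws missing all jacks or all hearts: C(48,5) + C(39,5) − C(36,5) = 1712304 + 575757 − 376992 = 1911069.
So draws with at least one of each: 2598960 − 1911069 = 687891, probability 687891/2598960 = 229297/866320.

229297/866320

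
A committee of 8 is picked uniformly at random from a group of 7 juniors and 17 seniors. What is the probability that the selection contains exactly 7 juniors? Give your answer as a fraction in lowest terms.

1/43263

The sample space is all 8-subsets of the 24: C(24,8) = 735471.
Selections with exactly 7 juniors: choose 7 of the 7 juniors and 1 of the 17 seniors, C(7,7)·C(17,1) = 1·17 = 17.
Probability = 17/735471 = 1/43263.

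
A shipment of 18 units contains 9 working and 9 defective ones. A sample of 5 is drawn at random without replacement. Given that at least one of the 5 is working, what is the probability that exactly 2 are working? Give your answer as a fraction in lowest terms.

24/67

Work in counts. Selections with at least one working: C(18,5) − C(9,5) = 8568 − 126 = 8442.
Of those, selections where exactly 2 are working: C(9,2)·C(9,3) = 36·84 = 3024.
Conditional probability = 3024/8442 = 24/67.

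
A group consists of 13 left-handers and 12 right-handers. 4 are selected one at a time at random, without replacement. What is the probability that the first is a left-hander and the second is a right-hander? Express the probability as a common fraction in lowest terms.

13/50

Multiply the conditional probabilities at each draw: 13/25 · 12/24 = 156/600 = 13/50.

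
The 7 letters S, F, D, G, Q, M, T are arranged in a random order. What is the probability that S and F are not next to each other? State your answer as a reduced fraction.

5/7

There are 7! = 5040 arrangements.
Arrangements with S and F adjacent: 2·6! = 1440.
So not adjacent: 5040 − 1440 = 3600, probability 3600/5040 = 5/7.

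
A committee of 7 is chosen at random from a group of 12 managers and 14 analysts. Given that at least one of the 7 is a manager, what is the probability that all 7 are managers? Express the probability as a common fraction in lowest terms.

9/7436

Work in counts. Selections with at least one manager: C(26,7) − C(14,7) = 657800 − 3432 = 654368.
Of those, selections where all 7 are managers: C(12,7) = 792.
Conditional probability = 792/654368 = 9/7436.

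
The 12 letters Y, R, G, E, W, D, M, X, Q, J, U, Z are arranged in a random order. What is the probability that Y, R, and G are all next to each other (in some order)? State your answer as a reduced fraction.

1/22

There are 12! = 479001600 arrangements.
Treat the three as one block: 10! placements × 3! orders within the block = 3628800·6 = 21772800.
Probability = 21772800/479001600 = 1/22.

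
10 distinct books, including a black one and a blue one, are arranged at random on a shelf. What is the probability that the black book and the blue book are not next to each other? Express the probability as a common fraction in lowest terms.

There are 10! = 3628800 arrangements.
Arrangements with the black book and the blue book adjacent: 2·9! = 725760.
So not adjacent: 3628800 − 725760 = 2903040, probability 2903040/3628800 = 4/5.

4/5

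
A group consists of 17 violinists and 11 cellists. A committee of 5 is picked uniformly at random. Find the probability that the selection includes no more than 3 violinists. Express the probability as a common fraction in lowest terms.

1177/1755

There are C(28,5) = 98280 ways to choose the 5.
Count the complement (more than 3 violinists): C(17,4)·C(11,1) + C(17,5)·C(11,0) = 26180 + 6188 = 32368.
Probability = 1 − 32368/98280 = 65912/98280 = 1177/1755.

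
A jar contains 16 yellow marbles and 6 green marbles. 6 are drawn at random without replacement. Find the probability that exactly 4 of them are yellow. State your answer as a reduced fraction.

1300/3553

Total number of selections: C(22,6) = 74613.
Selections with exactly 4 yellow: choose 4 of the 16 yellow and 2 of the 6 green, C(16,4)·C(6,2) = 1820·15 = 27300.
Probability = 27300/74613 = 1300/3553.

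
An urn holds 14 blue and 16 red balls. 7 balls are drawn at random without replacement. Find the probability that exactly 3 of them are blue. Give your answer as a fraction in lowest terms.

1274/3915

Total number of selections: C(30,7) = 2035800.
Selections with exactly 3 blue: choose 3 of the 14 blue and 4 of the 16 red, C(14,3)·C(16,4) = 364·1820 = 662480.
Probability = 662480/2035800 = 1274/3915.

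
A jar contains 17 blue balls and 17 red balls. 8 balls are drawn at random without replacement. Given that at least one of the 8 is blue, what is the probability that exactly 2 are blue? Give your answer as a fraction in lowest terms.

49504/533291

Work in counts. Selections with at least one blue: C(34,8) − C(17,8) = 18156204 − 24310 = 18131894.
Of those, selections where exactly 2 are blue: C(17,2)·C(17,6) = 136·12376 = 1683136.
Conditional probability = 1683136/18131894 = 49504/533291.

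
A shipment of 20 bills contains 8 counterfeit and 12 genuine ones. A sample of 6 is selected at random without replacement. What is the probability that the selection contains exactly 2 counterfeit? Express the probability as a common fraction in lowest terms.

The sample space is all 6-subsets of the 20: C(20,6) = 38760.
Selections with exactly 2 counterfeit: choose 2 of the 8 counterfeit and 4 of the 12 genuine, C(8,2)·C(12,4) = 28·495 = 13860.
Probability = 13860/38760 = 231/646.

231/646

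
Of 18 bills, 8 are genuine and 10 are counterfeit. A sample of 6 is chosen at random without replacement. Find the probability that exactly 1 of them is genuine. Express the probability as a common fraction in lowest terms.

24/221

Total number of selections: C(18,6) = 18564.
Selections with exactly 1 genuine: choose 1 of the 8 genuine and 5 of the 10 counterfeit, C(8,1)·C(10,5) = 8·252 = 2016.
Probability = 2016/18564 = 24/221.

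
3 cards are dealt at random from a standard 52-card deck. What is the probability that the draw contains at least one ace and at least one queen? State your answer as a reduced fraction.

There are C(52,3) = 22100 possible draws.
By inclusion-exclusion on the complements, draws missing all aces or all queens: C(48,3) + C(48,3) − C(44,3) = 17296 + 17296 − 13244 = 21348.
So draws with at least one of each: 22100 − 21348 = 752, probability 752/22100 = 188/5525.

188/5525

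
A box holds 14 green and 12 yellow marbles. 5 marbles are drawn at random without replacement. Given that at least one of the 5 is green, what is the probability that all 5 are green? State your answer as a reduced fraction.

13/422

Work in counts. Selections with at least one green: C(26,5) − C(12,5) = 65780 − 792 = 64988.
Of those, selections where all 5 are green: C(14,5) = 2002.
Conditional probability = 2002/64988 = 13/422.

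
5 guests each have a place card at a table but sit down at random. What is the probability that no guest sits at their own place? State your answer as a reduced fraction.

There are 5! = 120 seatings.
By inclusion-exclusion, seatings with no fixed points: C(5,0)·5! − C(5,1)·4! + C(5,2)·3! − C(5,3)·2! + C(5,4)·1! − C(5,5)·0! = 44.
Probability = 44/120 = 11/30.

11/30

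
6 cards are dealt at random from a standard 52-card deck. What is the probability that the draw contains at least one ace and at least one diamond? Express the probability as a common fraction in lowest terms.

There are C(52,6) = 20358520 possible draws.
By inclusion-exclusion on the complements, draws missing all aces or all diamonds: C(48,6) + C(39,6) − C(36,6) = 12271512 + 3262623 − 1947792 = 13586343.
So draws with at least one of each: 20358520 − 13586343 = 6772177, probability 6772177/20358520.

6772177/20358520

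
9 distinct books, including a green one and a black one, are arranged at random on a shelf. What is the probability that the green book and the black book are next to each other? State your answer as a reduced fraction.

There are 9! = 362880 arrangements.
Treat the green book and the black book as a block: 8! arrangements of the blocks × 2 orders within the block = 2·40320 = 80640.
Probability = 80640/362880 = 2/9.

2/9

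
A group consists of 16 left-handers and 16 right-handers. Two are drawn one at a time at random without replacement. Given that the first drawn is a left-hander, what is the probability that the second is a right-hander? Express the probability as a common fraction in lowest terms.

After removing one left-hander, 31 remain: 15 left-handers and 16 right-handers.
So the probability the next is a right-hander is 16/31.

16/31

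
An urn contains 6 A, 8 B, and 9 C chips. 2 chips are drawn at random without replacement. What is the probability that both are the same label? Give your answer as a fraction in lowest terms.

79/253

There are C(23,2) = 253 ways to draw 2 chips.
All same label: C(6,2) + C(8,2) + C(9,2) = 15 + 28 + 36 = 79.
Probability = 79/253.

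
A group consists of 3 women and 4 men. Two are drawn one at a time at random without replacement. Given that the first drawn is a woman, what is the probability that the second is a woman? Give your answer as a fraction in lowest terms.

After removing one woman, 6 remain: 2 women and 4 men.
So the probability the next is a woman is 2/6 = 1/3.

1/3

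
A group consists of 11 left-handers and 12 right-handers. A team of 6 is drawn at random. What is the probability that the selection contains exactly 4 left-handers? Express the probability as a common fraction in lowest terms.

660/3059

Total number of selections: C(23,6) = 100947.
Selections with exactly 4 left-handers: choose 4 of the 11 left-handers and 2 of the 12 right-handers, C(11,4)·C(12,2) = 330·66 = 21780.
Probability = 21780/100947 = 660/3059.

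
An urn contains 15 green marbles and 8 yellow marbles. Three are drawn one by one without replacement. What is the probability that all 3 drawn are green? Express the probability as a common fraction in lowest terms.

65/253

Multiply the conditional probabilities at each draw: 15/23 · 14/22 · 13/21 = 2730/10626 = 65/253.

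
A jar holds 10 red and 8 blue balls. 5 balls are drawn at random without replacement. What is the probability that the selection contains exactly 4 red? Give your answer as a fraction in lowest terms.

10/51

There are C(18,5) = 8568 ways to choose 5 from 18.
Selections with exactly 4 red: choose 4 of the 10 red and 1 of the 8 blue, C(10,4)·C(8,1) = 210·8 = 1680.
Probability = 1680/8568 = 10/51.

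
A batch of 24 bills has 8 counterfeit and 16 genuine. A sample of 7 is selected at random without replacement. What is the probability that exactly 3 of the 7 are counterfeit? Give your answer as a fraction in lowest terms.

12740/43263

The sample space is all 7-subsets of the 24: C(24,7) = 346104.
Selections with exactly 3 counterfeit: choose 3 of the 8 counterfeit and 4 of the 16 genuine, C(8,3)·C(16,4) = 56·1820 = 101920.
Probability = 101920/346104 = 12740/43263.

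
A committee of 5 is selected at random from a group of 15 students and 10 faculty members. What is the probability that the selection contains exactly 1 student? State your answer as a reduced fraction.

There are C(25,5) = 53130 ways to choose 5 from 25.
Selections with exactly 1 student: choose 1 of the 15 students and 4 of the 10 faculty members, C(15,1)·C(10,4) = 15·210 = 3150.
Probability = 3150/53130 = 15/253.

15/253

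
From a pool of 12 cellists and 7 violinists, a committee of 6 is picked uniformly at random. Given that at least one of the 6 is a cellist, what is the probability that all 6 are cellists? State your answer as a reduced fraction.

Work in counts. Selections with at least one cellist: C(19,6) − C(7,6) = 27132 − 7 = 27125.
Of those, selections where all 6 are cellists: C(12,6) = 924.
Conditional probability = 924/27125 = 132/3875.

132/3875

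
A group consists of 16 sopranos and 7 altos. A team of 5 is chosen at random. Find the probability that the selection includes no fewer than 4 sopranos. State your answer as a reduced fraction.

Total selections: C(23,5) = 33649.
Favorable selections (no fewer than 4 sopranos): C(16,4)·C(7,1) + C(16,5)·C(7,0) = 12740 + 4368 = 17108.
Probability = 17108/33649 = 2444/4807.

2444/4807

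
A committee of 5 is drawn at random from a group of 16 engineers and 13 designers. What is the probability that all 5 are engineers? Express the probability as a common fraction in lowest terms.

16/435

There are C(29,5) = 118755 possible selections.
Selections with all engineers: C(16,5) = 4368.
Probability = 4368/118755 = 16/435.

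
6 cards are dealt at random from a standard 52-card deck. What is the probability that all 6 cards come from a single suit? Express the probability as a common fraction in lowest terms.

66/195755

There are C(52,6) = 20358520 possible 6-card hands.
Hands of one suit: 4 suits × C(13,6) = 4·1716 = 6864.
Probability = 6864/20358520 = 66/195755.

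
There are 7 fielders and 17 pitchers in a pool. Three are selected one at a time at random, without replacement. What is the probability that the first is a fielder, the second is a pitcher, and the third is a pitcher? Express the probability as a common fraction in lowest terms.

119/759

Multiply the conditional probabilities at each draw: 7/24 · 17/23 · 16/22 = 1904/12144 = 119/759.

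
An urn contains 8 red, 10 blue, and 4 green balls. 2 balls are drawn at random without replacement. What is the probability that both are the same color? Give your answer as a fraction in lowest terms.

There are C(22,2) = 231 ways to draw 2 balls.
All same color: C(8,2) + C(10,2) + C(4,2) = 28 + 45 + 6 = 79.
Probability = 79/231.

79/231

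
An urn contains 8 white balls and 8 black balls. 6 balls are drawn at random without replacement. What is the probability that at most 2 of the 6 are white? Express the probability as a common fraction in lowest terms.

87/286

Total selections: C(16,6) = 8008.
Favorable selections (at most 2 white): C(8,0)·C(8,6) + C(8,1)·C(8,5) + C(8,2)·C(8,4) = 28 + 448 + 1960 = 2436.
Probability = 2436/8008 = 87/286.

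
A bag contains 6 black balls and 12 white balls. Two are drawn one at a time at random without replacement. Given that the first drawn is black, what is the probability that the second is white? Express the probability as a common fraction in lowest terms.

After removing one black, 17 remain: 5 black and 12 white.
So the probability the next is white is 12/17.

12/17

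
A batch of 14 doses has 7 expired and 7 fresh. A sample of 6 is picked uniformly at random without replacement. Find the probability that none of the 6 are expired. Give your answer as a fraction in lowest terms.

There are C(14,6) = 3003 possible selections.
Selections with no expired (all fresh): C(7,6) = 7.
Probability = 7/3003 = 1/429.

1/429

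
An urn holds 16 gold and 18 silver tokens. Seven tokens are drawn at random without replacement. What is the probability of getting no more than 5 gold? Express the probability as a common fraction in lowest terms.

There are C(34,7) = 5379616 ways to choose the 7.
Count the complement (more than 5 gold): C(16,6)·C(18,1) + C(16,7)·C(18,0) = 144144 + 11440 = 155584.
Probability = 1 − 155584/5379616 = 5224032/5379616 = 873/899.

873/899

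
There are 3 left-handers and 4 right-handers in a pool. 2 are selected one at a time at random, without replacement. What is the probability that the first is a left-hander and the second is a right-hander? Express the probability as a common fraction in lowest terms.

2/7

Multiply the conditional probabilities at each draw: 3/7 · 4/6 = 12/42 = 2/7.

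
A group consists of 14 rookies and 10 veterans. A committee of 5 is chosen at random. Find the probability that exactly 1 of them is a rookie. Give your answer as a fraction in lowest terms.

35/506

There are C(24,5) = 42504 ways to choose 5 from 24.
Selections with exactly 1 rookie: choose 1 of the 14 rookies and 4 of the 10 veterans, C(14,1)·C(10,4) = 14·210 = 2940.
Probability = 2940/42504 = 35/506.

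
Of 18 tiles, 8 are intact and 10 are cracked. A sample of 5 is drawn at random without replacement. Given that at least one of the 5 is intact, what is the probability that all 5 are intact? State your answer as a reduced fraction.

2/297

Work in counts. Selections with at least one intact: C(18,5) − C(10,5) = 8568 − 252 = 8316.
Of those, selections where all 5 are intact: C(8,5) = 56.
Conditional probability = 56/8316 = 2/297.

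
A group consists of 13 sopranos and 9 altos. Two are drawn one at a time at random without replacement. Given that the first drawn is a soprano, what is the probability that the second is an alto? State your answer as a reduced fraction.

3/7

After removing one soprano, 21 remain: 12 sopranos and 9 altos.
So the probability the next is an alto is 9/21 = 3/7.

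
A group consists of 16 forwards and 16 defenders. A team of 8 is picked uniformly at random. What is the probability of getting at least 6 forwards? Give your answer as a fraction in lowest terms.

8899/80910

There are C(32,8) = 10518300 ways to choose the 8.
Favorable selections (at least 6 forwards): C(16,6)·C(16,2) + C(16,7)·C(16,1) + C(16,8)·C(16,0) = 960960 + 183040 + 12870 = 1156870.
Probability = 1156870/10518300 = 8899/80910.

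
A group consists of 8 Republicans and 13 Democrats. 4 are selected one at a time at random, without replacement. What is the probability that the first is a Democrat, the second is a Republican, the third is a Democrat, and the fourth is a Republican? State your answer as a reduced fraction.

Multiply the conditional probabilities at each draw: 13/21 · 8/20 · 12/19 · 7/18 = 8736/143640 = 52/855.

52/855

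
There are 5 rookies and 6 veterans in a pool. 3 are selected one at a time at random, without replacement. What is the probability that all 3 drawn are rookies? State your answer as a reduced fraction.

2/33

Multiply the conditional probabilities at each draw: 5/11 · 4/10 · 3/9 = 60/990 = 2/33.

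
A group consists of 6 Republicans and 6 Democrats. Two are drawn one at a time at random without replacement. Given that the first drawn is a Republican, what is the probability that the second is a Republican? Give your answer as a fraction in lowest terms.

5/11

After removing one Republican, 11 remain: 5 Republicans and 6 Democrats.
So the probability the next is a Republican is 5/11.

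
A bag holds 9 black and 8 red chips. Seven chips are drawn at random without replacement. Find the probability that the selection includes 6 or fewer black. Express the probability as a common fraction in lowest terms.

Total selections: C(17,7) = 19448.
Favorable selections (6 or fewer black): C(9,0)·C(8,7) + C(9,1)·C(8,6) + C(9,2)·C(8,5) + C(9,3)·C(8,4) + C(9,4)·C(8,3) + C(9,5)·C(8,2) + C(9,6)·C(8,1) = 8 + 252 + 2016 + 5880 + 7056 + 3528 + 672 = 19412.
Probability = 19412/19448 = 4853/4862.

4853/4862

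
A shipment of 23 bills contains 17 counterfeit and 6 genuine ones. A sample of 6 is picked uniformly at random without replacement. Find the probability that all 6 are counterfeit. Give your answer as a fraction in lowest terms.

1768/14421

There are C(23,6) = 100947 possible selections.
Selections with all counterfeit: C(17,6) = 12376.
Probability = 12376/100947 = 1768/14421.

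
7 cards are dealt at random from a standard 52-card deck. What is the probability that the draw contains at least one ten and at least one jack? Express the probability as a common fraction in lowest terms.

3105873/16723070

There are C(52,7) = 133784560 possible draws.
By inclusion-exclusion on the complements, draws missing all tens or all jacks: C(48,7) + C(48,7) − C(44,7) = 73629072 + 73629072 − 38320568 = 108937576.
So draws with at least one of each: 133784560 − 108937576 = 24846984, probability 24846984/133784560 = 3105873/16723070.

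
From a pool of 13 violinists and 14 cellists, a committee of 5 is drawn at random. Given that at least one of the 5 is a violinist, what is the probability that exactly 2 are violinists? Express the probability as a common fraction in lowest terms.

273/757

Work in counts. Selections with at least one violinist: C(27,5) − C(14,5) = 80730 − 2002 = 78728.
Of those, selections where exactly 2 are violinists: C(13,2)·C(14,3) = 78·364 = 28392.
Conditional probability = 28392/78728 = 273/757.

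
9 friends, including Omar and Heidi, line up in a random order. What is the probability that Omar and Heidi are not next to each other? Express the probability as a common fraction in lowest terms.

There are 9! = 362880 arrangements.
Arrangements with Omar and Heidi adjacent: 2·8! = 80640.
So not adjacent: 362880 − 80640 = 282240, probability 282240/362880 = 7/9.

7/9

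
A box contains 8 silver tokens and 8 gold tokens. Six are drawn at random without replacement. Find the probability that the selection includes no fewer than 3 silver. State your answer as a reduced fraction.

199/286

Total selections: C(16,6) = 8008.
Count the complement (fewer than 3 silver): C(8,0)·C(8,6) + C(8,1)·C(8,5) + C(8,2)·C(8,4) = 28 + 448 + 1960 = 2436.
Probability = 1 − 2436/8008 = 5572/8008 = 199/286.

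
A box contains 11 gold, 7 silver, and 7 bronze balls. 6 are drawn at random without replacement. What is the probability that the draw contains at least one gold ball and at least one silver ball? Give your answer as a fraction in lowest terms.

101/115

There are C(25,6) = 177100 possible draws.
By inclusion-exclusion on the complements, draws missing all gold or all silver: C(14,6) + C(18,6) − C(7,6) = 3003 + 18564 − 7 = 21560.
So draws with at least one of each: 177100 − 21560 = 155540, probability 155540/177100 = 101/115.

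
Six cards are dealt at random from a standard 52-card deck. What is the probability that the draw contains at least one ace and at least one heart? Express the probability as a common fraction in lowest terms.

6772177/20358520

There are C(52,6) = 20358520 possible draws.
By inclusion-exclusion on the complements, draws missing all aces or all hearts: C(48,6) + C(39,6) − C(36,6) = 12271512 + 3262623 − 1947792 = 13586343.
So draws with at least one of each: 20358520 − 13586343 = 6772177, probability 6772177/20358520.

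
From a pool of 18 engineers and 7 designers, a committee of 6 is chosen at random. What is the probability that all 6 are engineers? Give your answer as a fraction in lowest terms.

There are C(25,6) = 177100 possible selections.
Selections with all engineers: C(18,6) = 18564.
Probability = 18564/177100 = 663/6325.

663/6325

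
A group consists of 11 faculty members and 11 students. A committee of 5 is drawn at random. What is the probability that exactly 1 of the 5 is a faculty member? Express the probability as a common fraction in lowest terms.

Total number of selections: C(22,5) = 26334.
Selections with exactly 1 faculty member: choose 1 of the 11 faculty members and 4 of the 11 students, C(11,1)·C(11,4) = 11·330 = 3630.
Probability = 3630/26334 = 55/399.

55/399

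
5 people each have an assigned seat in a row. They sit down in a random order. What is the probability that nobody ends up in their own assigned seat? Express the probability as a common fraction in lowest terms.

There are 5! = 120 seatings.
By inclusion-exclusion, seatings with no fixed points: C(5,0)·5! − C(5,1)·4! + C(5,2)·3! − C(5,3)·2! + C(5,4)·1! − C(5,5)·0! = 44.
Probability = 44/120 = 11/30.

11/30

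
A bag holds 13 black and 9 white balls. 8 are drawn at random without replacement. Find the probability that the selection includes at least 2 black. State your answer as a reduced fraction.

There are C(22,8) = 319770 ways to choose the 8.
Count the complement (fewer than 2 black): C(13,0)·C(9,8) + C(13,1)·C(9,7) = 9 + 468 = 477.
Probability = 1 − 477/319770 = 319293/319770 = 35477/35530.

35477/35530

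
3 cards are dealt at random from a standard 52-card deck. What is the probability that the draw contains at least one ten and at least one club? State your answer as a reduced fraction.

There are C(52,3) = 22100 possible draws.
By inclusion-exclusion on the complements, draws missing all tens or all clubs: C(48,3) + C(39,3) − C(36,3) = 17296 + 9139 − 7140 = 19295.
So draws with at least one of each: 22100 − 19295 = 2805, probability 2805/22100 = 33/260.

33/260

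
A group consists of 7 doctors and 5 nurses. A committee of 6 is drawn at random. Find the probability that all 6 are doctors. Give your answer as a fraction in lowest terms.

There are C(12,6) = 924 possible selections.
Selections with all doctors: C(7,6) = 7.
Probability = 7/924 = 1/132.

1/132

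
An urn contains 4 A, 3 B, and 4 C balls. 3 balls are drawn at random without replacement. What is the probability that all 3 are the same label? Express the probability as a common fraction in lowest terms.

There are C(11,3) = 165 ways to draw 3 balls.
All same label: C(4,3) + C(3,3) + C(4,3) = 4 + 1 + 4 = 9.
Probability = 9/165 = 3/55.

3/55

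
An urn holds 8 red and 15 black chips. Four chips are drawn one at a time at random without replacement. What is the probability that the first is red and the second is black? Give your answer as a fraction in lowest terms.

Multiply the conditional probabilities at each draw: 8/23 · 15/22 = 120/506 = 60/253.

60/253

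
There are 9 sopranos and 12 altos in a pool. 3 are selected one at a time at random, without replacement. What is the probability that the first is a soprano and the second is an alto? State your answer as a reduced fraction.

9/35

Multiply the conditional probabilities at each draw: 9/21 · 12/20 = 108/420 = 9/35.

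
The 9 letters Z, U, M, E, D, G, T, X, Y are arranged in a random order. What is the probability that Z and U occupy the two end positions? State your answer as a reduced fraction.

1/36

There are 9! = 362880 arrangements.
Place Z and U at the ends in 2 ways, arrange the remaining 7 in 7! = 5040 ways: 2·5040 = 10080.
Probability = 10080/362880 = 1/36.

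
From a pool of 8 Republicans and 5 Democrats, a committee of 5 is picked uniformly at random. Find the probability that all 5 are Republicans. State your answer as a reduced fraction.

56/1287

There are C(13,5) = 1287 possible selections.
Selections with all Republicans: C(8,5) = 56.
Probability = 56/1287.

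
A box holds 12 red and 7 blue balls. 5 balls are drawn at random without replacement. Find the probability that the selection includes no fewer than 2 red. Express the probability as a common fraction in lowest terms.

There are C(19,5) = 11628 ways to choose the 5.
Count the complement (fewer than 2 red): C(12,0)·C(7,5) + C(12,1)·C(7,4) = 21 + 420 = 441.
Probability = 1 − 441/11628 = 11187/11628 = 1243/1292.

1243/1292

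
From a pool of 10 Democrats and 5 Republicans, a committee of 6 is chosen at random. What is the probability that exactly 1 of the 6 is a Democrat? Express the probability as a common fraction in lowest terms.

2/1001

The sample space is all 6-subsets of the 15: C(15,6) = 5005.
Selections with exactly 1 Democrat: choose 1 of the 10 Democrats and 5 of the 5 Republicans, C(10,1)·C(5,5) = 10·1 = 10.
Probability = 10/5005 = 2/1001.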